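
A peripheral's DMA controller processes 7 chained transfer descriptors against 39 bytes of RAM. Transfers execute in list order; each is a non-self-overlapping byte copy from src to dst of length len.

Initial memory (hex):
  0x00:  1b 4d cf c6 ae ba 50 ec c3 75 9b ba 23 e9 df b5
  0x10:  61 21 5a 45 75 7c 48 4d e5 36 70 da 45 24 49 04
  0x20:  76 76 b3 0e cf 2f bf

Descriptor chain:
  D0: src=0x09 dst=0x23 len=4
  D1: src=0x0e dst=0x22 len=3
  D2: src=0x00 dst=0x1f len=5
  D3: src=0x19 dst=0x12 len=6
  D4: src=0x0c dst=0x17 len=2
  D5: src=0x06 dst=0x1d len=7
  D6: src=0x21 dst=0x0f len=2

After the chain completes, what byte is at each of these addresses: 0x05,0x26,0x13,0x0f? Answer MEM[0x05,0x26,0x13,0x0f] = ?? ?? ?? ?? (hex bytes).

  after D0: wrote 4B at 0x23 = 759bba23
  after D1: wrote 3B at 0x22 = dfb561
  after D2: wrote 5B at 0x1f = 1b4dcfc6ae
  after D3: wrote 6B at 0x12 = 3670da452449
  after D4: wrote 2B at 0x17 = 23e9
  after D5: wrote 7B at 0x1d = 50ecc3759bba23
  after D6: wrote 2B at 0x0f = 9bba
query mem[0x05]=0xba, mem[0x26]=0x23, mem[0x13]=0x70, mem[0x0f]=0x9b

MEM[0x05,0x26,0x13,0x0f] = ba 23 70 9b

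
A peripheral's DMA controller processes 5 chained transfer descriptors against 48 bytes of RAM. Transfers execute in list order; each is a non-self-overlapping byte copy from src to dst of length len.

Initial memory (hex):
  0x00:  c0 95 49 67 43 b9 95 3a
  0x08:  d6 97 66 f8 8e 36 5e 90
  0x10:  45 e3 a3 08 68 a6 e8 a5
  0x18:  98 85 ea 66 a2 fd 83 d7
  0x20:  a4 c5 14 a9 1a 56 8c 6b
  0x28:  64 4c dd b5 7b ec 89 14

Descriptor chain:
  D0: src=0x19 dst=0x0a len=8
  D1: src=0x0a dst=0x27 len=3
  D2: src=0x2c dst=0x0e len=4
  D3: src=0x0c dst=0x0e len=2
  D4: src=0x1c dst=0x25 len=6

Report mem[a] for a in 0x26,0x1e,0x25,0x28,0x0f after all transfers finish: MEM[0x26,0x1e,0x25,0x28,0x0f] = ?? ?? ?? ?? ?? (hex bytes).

[0] 0x19->0x0a len=8 : 85 ea 66 a2 fd 83 d7 a4
[1] 0x0a->0x27 len=3 : 85 ea 66
[2] 0x2c->0x0e len=4 : 7b ec 89 14
[3] 0x0c->0x0e len=2 : 66 a2
[4] 0x1c->0x25 len=6 : a2 fd 83 d7 a4 c5
query mem[0x26]=0xfd, mem[0x1e]=0x83, mem[0x25]=0xa2, mem[0x28]=0xd7, mem[0x0f]=0xa2

MEM[0x26,0x1e,0x25,0x28,0x0f] = fd 83 a2 d7 a2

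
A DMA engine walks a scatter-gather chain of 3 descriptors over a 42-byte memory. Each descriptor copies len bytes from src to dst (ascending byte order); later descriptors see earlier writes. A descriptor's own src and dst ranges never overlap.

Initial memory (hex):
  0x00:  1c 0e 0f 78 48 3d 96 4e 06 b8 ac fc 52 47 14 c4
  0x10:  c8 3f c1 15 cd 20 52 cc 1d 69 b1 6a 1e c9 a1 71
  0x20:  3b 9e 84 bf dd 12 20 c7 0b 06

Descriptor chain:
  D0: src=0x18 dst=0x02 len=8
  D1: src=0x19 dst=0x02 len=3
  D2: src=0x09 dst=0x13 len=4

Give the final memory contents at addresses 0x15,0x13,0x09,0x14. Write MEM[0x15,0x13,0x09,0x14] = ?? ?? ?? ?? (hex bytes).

  after D0: wrote 8B at 0x02 = 1d69b16a1ec9a171
  after D1: wrote 3B at 0x02 = 69b16a
  after D2: wrote 4B at 0x13 = 71acfc52
query mem[0x15]=0xfc, mem[0x13]=0x71, mem[0x09]=0x71, mem[0x14]=0xac

MEM[0x15,0x13,0x09,0x14] = fc 71 71 ac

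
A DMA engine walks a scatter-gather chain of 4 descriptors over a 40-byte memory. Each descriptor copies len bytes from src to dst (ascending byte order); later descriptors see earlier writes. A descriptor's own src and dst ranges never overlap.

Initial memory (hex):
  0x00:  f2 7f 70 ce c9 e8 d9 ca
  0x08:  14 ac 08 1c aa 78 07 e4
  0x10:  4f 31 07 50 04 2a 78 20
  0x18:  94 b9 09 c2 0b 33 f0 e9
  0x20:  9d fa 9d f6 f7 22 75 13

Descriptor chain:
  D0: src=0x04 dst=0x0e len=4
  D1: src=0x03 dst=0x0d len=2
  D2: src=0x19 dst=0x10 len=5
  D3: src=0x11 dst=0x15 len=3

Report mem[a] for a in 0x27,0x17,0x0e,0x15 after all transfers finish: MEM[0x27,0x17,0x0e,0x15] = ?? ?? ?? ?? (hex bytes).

  after D0: wrote 4B at 0x0e = c9e8d9ca
  after D1: wrote 2B at 0x0d = cec9
  after D2: wrote 5B at 0x10 = b909c20b33
  after D3: wrote 3B at 0x15 = 09c20b
query mem[0x27]=0x13, mem[0x17]=0x0b, mem[0x0e]=0xc9, mem[0x15]=0x09

MEM[0x27,0x17,0x0e,0x15] = 13 0b c9 09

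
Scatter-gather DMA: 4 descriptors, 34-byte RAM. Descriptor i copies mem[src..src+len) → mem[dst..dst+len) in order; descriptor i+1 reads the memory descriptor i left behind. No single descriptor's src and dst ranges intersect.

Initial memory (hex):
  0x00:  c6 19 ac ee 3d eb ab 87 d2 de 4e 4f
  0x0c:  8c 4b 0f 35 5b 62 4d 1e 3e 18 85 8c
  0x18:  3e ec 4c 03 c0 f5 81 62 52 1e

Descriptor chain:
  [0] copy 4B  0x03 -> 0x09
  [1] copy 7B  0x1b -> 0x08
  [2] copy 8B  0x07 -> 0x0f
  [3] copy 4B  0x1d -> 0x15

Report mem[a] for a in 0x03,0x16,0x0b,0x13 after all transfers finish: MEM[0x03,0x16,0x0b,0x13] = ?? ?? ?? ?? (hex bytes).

MEM[0x03,0x16,0x0b,0x13] = ee 81 81 81

  after D0: wrote 4B at 0x09 = ee3debab
  after D1: wrote 7B at 0x08 = 03c0f58162521e
  after D2: wrote 8B at 0x0f = 8703c0f58162521e
  after D3: wrote 4B at 0x15 = f5816252
query mem[0x03]=0xee, mem[0x16]=0x81, mem[0x0b]=0x81, mem[0x13]=0x81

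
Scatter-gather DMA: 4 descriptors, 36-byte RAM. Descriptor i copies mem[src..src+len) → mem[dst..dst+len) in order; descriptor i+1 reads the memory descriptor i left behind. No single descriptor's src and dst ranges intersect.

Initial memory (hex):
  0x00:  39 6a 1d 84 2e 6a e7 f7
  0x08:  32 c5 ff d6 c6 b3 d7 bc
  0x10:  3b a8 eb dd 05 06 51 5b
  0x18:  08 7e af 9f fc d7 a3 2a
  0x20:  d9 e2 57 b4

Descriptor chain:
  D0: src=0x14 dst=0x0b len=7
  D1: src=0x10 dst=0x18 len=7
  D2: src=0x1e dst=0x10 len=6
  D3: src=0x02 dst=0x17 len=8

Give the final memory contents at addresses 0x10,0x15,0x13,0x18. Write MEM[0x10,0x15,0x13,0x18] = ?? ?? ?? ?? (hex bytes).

#0 dst[0x0b+7] := {0x05,0x06,0x51,0x5b,0x08,0x7e,0xaf}
#1 dst[0x18+7] := {0x7e,0xaf,0xeb,0xdd,0x05,0x06,0x51}
#2 dst[0x10+6] := {0x51,0x2a,0xd9,0xe2,0x57,0xb4}
#3 dst[0x17+8] := {0x1d,0x84,0x2e,0x6a,0xe7,0xf7,0x32,0xc5}
query mem[0x10]=0x51, mem[0x15]=0xb4, mem[0x13]=0xe2, mem[0x18]=0x84

MEM[0x10,0x15,0x13,0x18] = 51 b4 e2 84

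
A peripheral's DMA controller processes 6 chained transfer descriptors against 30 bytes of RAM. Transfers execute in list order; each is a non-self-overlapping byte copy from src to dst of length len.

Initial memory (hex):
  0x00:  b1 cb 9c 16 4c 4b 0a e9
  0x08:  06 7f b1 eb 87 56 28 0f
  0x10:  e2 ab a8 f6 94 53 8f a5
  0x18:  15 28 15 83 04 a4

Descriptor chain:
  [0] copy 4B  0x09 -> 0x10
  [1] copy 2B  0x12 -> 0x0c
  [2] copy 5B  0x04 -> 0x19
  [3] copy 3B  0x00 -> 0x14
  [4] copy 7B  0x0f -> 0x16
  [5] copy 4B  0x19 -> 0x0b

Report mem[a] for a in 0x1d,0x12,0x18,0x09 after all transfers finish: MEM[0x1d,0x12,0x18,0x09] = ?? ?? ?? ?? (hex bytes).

MEM[0x1d,0x12,0x18,0x09] = 06 eb b1 7f

[0] 0x09->0x10 len=4 : 7f b1 eb 87
[1] 0x12->0x0c len=2 : eb 87
[2] 0x04->0x19 len=5 : 4c 4b 0a e9 06
[3] 0x00->0x14 len=3 : b1 cb 9c
[4] 0x0f->0x16 len=7 : 0f 7f b1 eb 87 b1 cb
[5] 0x19->0x0b len=4 : eb 87 b1 cb
query mem[0x1d]=0x06, mem[0x12]=0xeb, mem[0x18]=0xb1, mem[0x09]=0x7f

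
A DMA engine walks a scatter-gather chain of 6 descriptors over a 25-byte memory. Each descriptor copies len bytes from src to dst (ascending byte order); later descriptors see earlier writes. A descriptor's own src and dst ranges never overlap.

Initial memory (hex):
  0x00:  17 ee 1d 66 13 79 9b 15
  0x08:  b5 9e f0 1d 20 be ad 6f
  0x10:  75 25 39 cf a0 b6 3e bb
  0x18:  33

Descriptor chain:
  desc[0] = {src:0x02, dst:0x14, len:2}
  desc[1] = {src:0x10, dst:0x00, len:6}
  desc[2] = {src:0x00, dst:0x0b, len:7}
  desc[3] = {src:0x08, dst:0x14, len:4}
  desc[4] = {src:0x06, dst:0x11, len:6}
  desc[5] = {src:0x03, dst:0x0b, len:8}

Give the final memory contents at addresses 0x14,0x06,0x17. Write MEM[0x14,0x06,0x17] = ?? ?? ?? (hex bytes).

[0] 0x02->0x14 len=2 : 1d 66
[1] 0x10->0x00 len=6 : 75 25 39 cf 1d 66
[2] 0x00->0x0b len=7 : 75 25 39 cf 1d 66 9b
[3] 0x08->0x14 len=4 : b5 9e f0 75
[4] 0x06->0x11 len=6 : 9b 15 b5 9e f0 75
[5] 0x03->0x0b len=8 : cf 1d 66 9b 15 b5 9e f0
query mem[0x14]=0x9e, mem[0x06]=0x9b, mem[0x17]=0x75

MEM[0x14,0x06,0x17] = 9e 9b 75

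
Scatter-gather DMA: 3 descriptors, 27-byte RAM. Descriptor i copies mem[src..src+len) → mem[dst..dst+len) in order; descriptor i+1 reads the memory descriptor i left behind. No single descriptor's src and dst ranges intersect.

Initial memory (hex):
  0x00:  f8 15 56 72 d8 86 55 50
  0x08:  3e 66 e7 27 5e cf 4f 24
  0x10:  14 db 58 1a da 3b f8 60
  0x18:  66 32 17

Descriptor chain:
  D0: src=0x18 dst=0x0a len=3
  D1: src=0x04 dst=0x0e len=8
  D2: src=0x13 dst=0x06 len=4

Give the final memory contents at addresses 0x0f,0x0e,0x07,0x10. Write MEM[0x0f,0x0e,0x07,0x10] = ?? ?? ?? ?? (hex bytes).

D0: mem[0x0a..0x0c] <- [66 32 17]
D1: mem[0x0e..0x15] <- [d8 86 55 50 3e 66 66 32]
D2: mem[0x06..0x09] <- [66 66 32 f8]
query mem[0x0f]=0x86, mem[0x0e]=0xd8, mem[0x07]=0x66, mem[0x10]=0x55

MEM[0x0f,0x0e,0x07,0x10] = 86 d8 66 55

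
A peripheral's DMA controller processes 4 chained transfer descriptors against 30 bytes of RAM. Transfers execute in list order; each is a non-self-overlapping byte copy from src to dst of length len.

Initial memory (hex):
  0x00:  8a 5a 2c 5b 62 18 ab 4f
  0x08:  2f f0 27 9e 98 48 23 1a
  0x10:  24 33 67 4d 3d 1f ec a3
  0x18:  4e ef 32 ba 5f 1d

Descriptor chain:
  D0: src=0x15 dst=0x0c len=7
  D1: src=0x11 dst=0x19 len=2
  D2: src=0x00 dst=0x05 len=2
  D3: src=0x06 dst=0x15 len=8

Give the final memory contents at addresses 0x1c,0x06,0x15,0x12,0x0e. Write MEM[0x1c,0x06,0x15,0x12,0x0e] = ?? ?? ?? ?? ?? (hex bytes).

D0: mem[0x0c..0x12] <- [1f ec a3 4e ef 32 ba]
D1: mem[0x19..0x1a] <- [32 ba]
D2: mem[0x05..0x06] <- [8a 5a]
D3: mem[0x15..0x1c] <- [5a 4f 2f f0 27 9e 1f ec]
query mem[0x1c]=0xec, mem[0x06]=0x5a, mem[0x15]=0x5a, mem[0x12]=0xba, mem[0x0e]=0xa3

MEM[0x1c,0x06,0x15,0x12,0x0e] = ec 5a 5a ba a3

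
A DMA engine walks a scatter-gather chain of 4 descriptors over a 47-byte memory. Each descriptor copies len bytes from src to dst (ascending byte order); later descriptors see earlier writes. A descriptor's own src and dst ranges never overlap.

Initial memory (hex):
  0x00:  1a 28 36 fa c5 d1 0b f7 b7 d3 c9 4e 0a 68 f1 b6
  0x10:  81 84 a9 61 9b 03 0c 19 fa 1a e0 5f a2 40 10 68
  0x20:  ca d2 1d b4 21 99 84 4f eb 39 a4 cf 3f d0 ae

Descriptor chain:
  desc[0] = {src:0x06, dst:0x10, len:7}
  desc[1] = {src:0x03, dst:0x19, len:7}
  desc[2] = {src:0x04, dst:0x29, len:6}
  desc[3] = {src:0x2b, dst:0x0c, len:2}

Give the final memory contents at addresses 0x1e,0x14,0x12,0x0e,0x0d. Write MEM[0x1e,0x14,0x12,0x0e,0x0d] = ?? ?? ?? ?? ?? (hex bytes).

[0] 0x06->0x10 len=7 : 0b f7 b7 d3 c9 4e 0a
[1] 0x03->0x19 len=7 : fa c5 d1 0b f7 b7 d3
[2] 0x04->0x29 len=6 : c5 d1 0b f7 b7 d3
[3] 0x2b->0x0c len=2 : 0b f7
query mem[0x1e]=0xb7, mem[0x14]=0xc9, mem[0x12]=0xb7, mem[0x0e]=0xf1, mem[0x0d]=0xf7

MEM[0x1e,0x14,0x12,0x0e,0x0d] = b7 c9 b7 f1 f7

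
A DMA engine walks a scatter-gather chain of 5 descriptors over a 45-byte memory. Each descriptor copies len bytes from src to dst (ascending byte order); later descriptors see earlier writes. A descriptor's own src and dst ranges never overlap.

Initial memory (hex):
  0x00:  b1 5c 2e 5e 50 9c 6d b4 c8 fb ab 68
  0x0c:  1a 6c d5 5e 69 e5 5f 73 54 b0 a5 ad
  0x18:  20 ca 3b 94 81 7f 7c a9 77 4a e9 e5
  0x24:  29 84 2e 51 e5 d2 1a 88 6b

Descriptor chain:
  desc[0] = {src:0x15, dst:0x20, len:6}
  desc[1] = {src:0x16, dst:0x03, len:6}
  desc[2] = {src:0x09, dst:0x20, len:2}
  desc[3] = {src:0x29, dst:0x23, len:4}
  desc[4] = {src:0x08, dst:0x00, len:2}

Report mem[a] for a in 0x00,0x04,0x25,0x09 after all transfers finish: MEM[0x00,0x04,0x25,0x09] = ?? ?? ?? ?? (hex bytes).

MEM[0x00,0x04,0x25,0x09] = 94 ad 88 fb

  after D0: wrote 6B at 0x20 = b0a5ad20ca3b
  after D1: wrote 6B at 0x03 = a5ad20ca3b94
  after D2: wrote 2B at 0x20 = fbab
  after D3: wrote 4B at 0x23 = d21a886b
  after D4: wrote 2B at 0x00 = 94fb
query mem[0x00]=0x94, mem[0x04]=0xad, mem[0x25]=0x88, mem[0x09]=0xfb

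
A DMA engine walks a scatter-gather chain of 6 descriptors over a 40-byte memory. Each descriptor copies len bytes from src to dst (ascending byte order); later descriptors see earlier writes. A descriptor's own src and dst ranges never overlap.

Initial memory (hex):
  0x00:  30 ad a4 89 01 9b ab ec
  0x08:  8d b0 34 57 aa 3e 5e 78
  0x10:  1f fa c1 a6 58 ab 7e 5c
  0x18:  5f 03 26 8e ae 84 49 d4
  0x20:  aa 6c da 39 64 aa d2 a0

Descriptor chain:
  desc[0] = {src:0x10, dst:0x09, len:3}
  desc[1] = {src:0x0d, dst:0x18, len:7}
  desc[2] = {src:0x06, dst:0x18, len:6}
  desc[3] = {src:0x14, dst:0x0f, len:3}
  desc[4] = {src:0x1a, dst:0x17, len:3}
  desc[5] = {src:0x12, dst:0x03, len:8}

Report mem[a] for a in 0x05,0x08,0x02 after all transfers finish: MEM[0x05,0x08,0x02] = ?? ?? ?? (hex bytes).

MEM[0x05,0x08,0x02] = 58 8d a4

#0 dst[0x09+3] := {0x1f,0xfa,0xc1}
#1 dst[0x18+7] := {0x3e,0x5e,0x78,0x1f,0xfa,0xc1,0xa6}
#2 dst[0x18+6] := {0xab,0xec,0x8d,0x1f,0xfa,0xc1}
#3 dst[0x0f+3] := {0x58,0xab,0x7e}
#4 dst[0x17+3] := {0x8d,0x1f,0xfa}
#5 dst[0x03+8] := {0xc1,0xa6,0x58,0xab,0x7e,0x8d,0x1f,0xfa}
query mem[0x05]=0x58, mem[0x08]=0x8d, mem[0x02]=0xa4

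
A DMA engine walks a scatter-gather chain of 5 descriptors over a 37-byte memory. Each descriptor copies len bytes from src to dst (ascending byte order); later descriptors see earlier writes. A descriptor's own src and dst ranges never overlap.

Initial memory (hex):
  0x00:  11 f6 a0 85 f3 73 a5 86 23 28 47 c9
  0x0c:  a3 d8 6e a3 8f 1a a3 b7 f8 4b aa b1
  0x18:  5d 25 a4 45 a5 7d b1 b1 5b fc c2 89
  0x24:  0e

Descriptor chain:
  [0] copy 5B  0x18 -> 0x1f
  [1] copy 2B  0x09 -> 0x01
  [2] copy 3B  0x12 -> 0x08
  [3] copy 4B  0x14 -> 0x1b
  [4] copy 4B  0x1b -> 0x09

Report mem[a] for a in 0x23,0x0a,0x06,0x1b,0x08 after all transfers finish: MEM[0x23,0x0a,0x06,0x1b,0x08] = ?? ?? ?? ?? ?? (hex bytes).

D0: mem[0x1f..0x23] <- [5d 25 a4 45 a5]
D1: mem[0x01..0x02] <- [28 47]
D2: mem[0x08..0x0a] <- [a3 b7 f8]
D3: mem[0x1b..0x1e] <- [f8 4b aa b1]
D4: mem[0x09..0x0c] <- [f8 4b aa b1]
query mem[0x23]=0xa5, mem[0x0a]=0x4b, mem[0x06]=0xa5, mem[0x1b]=0xf8, mem[0x08]=0xa3

MEM[0x23,0x0a,0x06,0x1b,0x08] = a5 4b a5 f8 a3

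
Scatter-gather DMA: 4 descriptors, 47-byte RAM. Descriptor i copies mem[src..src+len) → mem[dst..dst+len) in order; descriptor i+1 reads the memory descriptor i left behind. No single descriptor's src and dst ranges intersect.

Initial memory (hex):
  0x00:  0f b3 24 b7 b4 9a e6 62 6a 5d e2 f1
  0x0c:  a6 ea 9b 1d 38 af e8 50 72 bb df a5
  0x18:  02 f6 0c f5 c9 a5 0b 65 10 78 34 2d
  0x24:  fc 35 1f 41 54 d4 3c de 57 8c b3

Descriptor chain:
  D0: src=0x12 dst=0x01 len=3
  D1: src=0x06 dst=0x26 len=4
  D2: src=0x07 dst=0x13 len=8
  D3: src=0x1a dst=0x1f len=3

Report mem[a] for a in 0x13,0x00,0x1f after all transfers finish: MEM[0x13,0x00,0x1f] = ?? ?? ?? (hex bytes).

D0: mem[0x01..0x03] <- [e8 50 72]
D1: mem[0x26..0x29] <- [e6 62 6a 5d]
D2: mem[0x13..0x1a] <- [62 6a 5d e2 f1 a6 ea 9b]
D3: mem[0x1f..0x21] <- [9b f5 c9]
query mem[0x13]=0x62, mem[0x00]=0x0f, mem[0x1f]=0x9b

MEM[0x13,0x00,0x1f] = 62 0f 9b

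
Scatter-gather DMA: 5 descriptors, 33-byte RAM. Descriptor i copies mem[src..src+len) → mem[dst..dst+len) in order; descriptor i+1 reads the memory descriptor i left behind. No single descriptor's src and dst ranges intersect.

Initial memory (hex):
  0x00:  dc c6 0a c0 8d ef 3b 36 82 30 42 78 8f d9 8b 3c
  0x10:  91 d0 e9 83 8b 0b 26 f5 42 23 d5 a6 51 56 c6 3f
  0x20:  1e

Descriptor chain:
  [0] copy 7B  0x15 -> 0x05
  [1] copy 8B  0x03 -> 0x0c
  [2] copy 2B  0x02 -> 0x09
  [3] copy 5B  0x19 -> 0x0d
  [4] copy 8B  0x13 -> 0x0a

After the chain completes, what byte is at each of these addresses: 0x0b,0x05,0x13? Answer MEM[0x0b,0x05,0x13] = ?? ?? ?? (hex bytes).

#0 dst[0x05+7] := {0x0b,0x26,0xf5,0x42,0x23,0xd5,0xa6}
#1 dst[0x0c+8] := {0xc0,0x8d,0x0b,0x26,0xf5,0x42,0x23,0xd5}
#2 dst[0x09+2] := {0x0a,0xc0}
#3 dst[0x0d+5] := {0x23,0xd5,0xa6,0x51,0x56}
#4 dst[0x0a+8] := {0xd5,0x8b,0x0b,0x26,0xf5,0x42,0x23,0xd5}
query mem[0x0b]=0x8b, mem[0x05]=0x0b, mem[0x13]=0xd5

MEM[0x0b,0x05,0x13] = 8b 0b d5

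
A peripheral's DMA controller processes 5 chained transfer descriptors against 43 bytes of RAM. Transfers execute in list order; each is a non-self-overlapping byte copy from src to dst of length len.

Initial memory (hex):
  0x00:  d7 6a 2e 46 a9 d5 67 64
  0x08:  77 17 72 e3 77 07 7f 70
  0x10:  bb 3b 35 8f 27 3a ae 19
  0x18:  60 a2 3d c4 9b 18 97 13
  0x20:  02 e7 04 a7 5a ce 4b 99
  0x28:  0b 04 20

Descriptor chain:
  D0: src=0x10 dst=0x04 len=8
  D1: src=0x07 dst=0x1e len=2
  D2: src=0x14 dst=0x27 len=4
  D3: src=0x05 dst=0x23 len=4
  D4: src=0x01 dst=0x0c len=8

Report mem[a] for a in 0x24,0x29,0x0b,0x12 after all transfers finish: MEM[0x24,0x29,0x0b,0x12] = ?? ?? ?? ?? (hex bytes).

  after D0: wrote 8B at 0x04 = bb3b358f273aae19
  after D1: wrote 2B at 0x1e = 8f27
  after D2: wrote 4B at 0x27 = 273aae19
  after D3: wrote 4B at 0x23 = 3b358f27
  after D4: wrote 8B at 0x0c = 6a2e46bb3b358f27
query mem[0x24]=0x35, mem[0x29]=0xae, mem[0x0b]=0x19, mem[0x12]=0x8f

MEM[0x24,0x29,0x0b,0x12] = 35 ae 19 8f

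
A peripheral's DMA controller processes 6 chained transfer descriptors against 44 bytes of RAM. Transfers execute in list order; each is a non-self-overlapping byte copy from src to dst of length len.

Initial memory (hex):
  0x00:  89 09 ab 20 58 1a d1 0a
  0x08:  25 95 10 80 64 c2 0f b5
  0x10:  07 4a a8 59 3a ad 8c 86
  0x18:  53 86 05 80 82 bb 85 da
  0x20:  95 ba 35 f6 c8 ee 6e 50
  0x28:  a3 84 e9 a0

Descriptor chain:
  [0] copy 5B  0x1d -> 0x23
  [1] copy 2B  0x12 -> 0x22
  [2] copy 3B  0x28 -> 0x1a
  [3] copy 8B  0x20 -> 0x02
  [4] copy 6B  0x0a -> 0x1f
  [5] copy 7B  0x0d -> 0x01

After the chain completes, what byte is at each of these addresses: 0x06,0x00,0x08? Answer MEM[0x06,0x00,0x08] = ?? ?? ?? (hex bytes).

D0: mem[0x23..0x27] <- [bb 85 da 95 ba]
D1: mem[0x22..0x23] <- [a8 59]
D2: mem[0x1a..0x1c] <- [a3 84 e9]
D3: mem[0x02..0x09] <- [95 ba a8 59 85 da 95 ba]
D4: mem[0x1f..0x24] <- [10 80 64 c2 0f b5]
D5: mem[0x01..0x07] <- [c2 0f b5 07 4a a8 59]
query mem[0x06]=0xa8, mem[0x00]=0x89, mem[0x08]=0x95

MEM[0x06,0x00,0x08] = a8 89 95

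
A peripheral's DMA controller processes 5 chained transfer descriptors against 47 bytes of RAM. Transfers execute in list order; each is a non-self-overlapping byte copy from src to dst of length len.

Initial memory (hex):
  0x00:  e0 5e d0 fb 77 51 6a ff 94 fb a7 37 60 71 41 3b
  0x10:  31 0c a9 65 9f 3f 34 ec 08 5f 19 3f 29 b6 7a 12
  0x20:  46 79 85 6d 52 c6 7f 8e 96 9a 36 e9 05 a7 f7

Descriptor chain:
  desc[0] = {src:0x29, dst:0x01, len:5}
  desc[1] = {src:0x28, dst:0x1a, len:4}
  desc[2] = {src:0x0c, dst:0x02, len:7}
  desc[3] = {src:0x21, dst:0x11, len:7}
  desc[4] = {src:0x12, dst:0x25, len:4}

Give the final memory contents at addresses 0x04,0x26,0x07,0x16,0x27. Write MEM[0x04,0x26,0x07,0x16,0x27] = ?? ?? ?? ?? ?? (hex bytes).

MEM[0x04,0x26,0x07,0x16,0x27] = 41 6d 0c 7f 52

  after D0: wrote 5B at 0x01 = 9a36e905a7
  after D1: wrote 4B at 0x1a = 969a36e9
  after D2: wrote 7B at 0x02 = 6071413b310ca9
  after D3: wrote 7B at 0x11 = 79856d52c67f8e
  after D4: wrote 4B at 0x25 = 856d52c6
query mem[0x04]=0x41, mem[0x26]=0x6d, mem[0x07]=0x0c, mem[0x16]=0x7f, mem[0x27]=0x52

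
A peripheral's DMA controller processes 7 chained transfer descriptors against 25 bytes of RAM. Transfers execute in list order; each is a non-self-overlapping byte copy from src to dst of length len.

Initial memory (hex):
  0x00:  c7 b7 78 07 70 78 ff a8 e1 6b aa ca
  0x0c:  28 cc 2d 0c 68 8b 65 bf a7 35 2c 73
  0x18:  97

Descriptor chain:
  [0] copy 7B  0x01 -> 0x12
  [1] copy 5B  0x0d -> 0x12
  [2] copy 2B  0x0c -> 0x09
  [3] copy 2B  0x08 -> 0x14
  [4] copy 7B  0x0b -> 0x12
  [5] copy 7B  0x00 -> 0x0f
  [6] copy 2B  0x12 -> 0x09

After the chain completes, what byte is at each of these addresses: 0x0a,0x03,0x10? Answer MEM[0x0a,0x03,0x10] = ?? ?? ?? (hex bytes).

MEM[0x0a,0x03,0x10] = 70 07 b7

[0] 0x01->0x12 len=7 : b7 78 07 70 78 ff a8
[1] 0x0d->0x12 len=5 : cc 2d 0c 68 8b
[2] 0x0c->0x09 len=2 : 28 cc
[3] 0x08->0x14 len=2 : e1 28
[4] 0x0b->0x12 len=7 : ca 28 cc 2d 0c 68 8b
[5] 0x00->0x0f len=7 : c7 b7 78 07 70 78 ff
[6] 0x12->0x09 len=2 : 07 70
query mem[0x0a]=0x70, mem[0x03]=0x07, mem[0x10]=0xb7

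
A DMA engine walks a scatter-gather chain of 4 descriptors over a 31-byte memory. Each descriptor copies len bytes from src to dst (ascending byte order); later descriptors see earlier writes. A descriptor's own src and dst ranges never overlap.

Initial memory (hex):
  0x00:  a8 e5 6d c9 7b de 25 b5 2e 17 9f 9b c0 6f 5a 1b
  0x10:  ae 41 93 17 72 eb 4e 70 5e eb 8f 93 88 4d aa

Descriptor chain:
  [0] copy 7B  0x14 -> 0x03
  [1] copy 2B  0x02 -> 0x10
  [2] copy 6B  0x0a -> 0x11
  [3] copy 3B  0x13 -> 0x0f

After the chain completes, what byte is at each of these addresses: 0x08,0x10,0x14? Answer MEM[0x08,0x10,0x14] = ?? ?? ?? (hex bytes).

MEM[0x08,0x10,0x14] = eb 6f 6f

D0: mem[0x03..0x09] <- [72 eb 4e 70 5e eb 8f]
D1: mem[0x10..0x11] <- [6d 72]
D2: mem[0x11..0x16] <- [9f 9b c0 6f 5a 1b]
D3: mem[0x0f..0x11] <- [c0 6f 5a]
query mem[0x08]=0xeb, mem[0x10]=0x6f, mem[0x14]=0x6f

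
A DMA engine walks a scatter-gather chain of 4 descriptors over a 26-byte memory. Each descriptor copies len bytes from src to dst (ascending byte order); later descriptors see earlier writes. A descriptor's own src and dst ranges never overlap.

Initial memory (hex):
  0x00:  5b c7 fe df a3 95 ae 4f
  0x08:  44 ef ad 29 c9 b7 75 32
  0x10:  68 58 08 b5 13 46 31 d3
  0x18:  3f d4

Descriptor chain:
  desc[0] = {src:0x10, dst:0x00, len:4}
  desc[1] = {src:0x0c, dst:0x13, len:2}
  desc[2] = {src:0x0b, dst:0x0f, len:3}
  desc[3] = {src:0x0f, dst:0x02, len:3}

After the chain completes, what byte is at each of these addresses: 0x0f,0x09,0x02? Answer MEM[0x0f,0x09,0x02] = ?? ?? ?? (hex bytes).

#0 dst[0x00+4] := {0x68,0x58,0x08,0xb5}
#1 dst[0x13+2] := {0xc9,0xb7}
#2 dst[0x0f+3] := {0x29,0xc9,0xb7}
#3 dst[0x02+3] := {0x29,0xc9,0xb7}
query mem[0x0f]=0x29, mem[0x09]=0xef, mem[0x02]=0x29

MEM[0x0f,0x09,0x02] = 29 ef 29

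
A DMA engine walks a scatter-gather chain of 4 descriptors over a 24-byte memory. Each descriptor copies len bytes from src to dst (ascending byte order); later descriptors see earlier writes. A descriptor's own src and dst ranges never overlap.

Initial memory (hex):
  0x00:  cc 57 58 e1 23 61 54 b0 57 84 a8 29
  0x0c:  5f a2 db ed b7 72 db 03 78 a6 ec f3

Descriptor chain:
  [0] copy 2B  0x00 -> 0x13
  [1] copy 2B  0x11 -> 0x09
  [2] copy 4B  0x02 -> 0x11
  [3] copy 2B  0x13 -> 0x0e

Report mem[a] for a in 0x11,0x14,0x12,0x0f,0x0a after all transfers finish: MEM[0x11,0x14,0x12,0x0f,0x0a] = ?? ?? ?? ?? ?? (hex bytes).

MEM[0x11,0x14,0x12,0x0f,0x0a] = 58 61 e1 61 db

D0: mem[0x13..0x14] <- [cc 57]
D1: mem[0x09..0x0a] <- [72 db]
D2: mem[0x11..0x14] <- [58 e1 23 61]
D3: mem[0x0e..0x0f] <- [23 61]
query mem[0x11]=0x58, mem[0x14]=0x61, mem[0x12]=0xe1, mem[0x0f]=0x61, mem[0x0a]=0xdb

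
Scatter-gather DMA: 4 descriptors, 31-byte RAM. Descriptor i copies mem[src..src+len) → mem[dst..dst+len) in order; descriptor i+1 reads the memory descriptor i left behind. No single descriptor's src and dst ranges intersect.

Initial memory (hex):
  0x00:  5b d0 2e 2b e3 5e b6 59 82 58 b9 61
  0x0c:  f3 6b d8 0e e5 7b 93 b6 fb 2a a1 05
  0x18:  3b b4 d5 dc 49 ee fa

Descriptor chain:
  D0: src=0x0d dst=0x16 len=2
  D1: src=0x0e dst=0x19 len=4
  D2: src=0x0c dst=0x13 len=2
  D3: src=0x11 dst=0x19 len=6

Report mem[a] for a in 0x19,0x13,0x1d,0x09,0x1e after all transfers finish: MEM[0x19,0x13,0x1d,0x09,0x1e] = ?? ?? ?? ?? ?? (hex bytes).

MEM[0x19,0x13,0x1d,0x09,0x1e] = 7b f3 2a 58 6b

#0 dst[0x16+2] := {0x6b,0xd8}
#1 dst[0x19+4] := {0xd8,0x0e,0xe5,0x7b}
#2 dst[0x13+2] := {0xf3,0x6b}
#3 dst[0x19+6] := {0x7b,0x93,0xf3,0x6b,0x2a,0x6b}
query mem[0x19]=0x7b, mem[0x13]=0xf3, mem[0x1d]=0x2a, mem[0x09]=0x58, mem[0x1e]=0x6b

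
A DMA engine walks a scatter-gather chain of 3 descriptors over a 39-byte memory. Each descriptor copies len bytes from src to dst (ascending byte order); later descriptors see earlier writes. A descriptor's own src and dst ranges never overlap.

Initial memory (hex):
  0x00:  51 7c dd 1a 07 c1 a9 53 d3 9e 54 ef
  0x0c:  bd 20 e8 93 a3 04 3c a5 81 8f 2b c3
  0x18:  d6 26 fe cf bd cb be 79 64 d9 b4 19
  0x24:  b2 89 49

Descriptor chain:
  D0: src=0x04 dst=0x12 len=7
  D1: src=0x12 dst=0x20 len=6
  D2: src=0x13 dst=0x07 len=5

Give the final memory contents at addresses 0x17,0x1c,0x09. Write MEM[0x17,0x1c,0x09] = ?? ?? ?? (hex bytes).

D0: mem[0x12..0x18] <- [07 c1 a9 53 d3 9e 54]
D1: mem[0x20..0x25] <- [07 c1 a9 53 d3 9e]
D2: mem[0x07..0x0b] <- [c1 a9 53 d3 9e]
query mem[0x17]=0x9e, mem[0x1c]=0xbd, mem[0x09]=0x53

MEM[0x17,0x1c,0x09] = 9e bd 53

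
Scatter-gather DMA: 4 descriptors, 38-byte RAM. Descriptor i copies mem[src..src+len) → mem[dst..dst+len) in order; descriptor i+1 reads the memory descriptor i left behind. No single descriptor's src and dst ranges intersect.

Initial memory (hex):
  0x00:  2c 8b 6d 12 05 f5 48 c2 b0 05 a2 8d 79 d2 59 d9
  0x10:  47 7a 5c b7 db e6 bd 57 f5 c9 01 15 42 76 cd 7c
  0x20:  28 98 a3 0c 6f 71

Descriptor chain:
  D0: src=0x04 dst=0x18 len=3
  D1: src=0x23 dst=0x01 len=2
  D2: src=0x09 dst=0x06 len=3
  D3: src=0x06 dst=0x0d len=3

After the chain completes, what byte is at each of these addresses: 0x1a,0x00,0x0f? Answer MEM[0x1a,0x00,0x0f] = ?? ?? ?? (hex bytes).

#0 dst[0x18+3] := {0x05,0xf5,0x48}
#1 dst[0x01+2] := {0x0c,0x6f}
#2 dst[0x06+3] := {0x05,0xa2,0x8d}
#3 dst[0x0d+3] := {0x05,0xa2,0x8d}
query mem[0x1a]=0x48, mem[0x00]=0x2c, mem[0x0f]=0x8d

MEM[0x1a,0x00,0x0f] = 48 2c 8d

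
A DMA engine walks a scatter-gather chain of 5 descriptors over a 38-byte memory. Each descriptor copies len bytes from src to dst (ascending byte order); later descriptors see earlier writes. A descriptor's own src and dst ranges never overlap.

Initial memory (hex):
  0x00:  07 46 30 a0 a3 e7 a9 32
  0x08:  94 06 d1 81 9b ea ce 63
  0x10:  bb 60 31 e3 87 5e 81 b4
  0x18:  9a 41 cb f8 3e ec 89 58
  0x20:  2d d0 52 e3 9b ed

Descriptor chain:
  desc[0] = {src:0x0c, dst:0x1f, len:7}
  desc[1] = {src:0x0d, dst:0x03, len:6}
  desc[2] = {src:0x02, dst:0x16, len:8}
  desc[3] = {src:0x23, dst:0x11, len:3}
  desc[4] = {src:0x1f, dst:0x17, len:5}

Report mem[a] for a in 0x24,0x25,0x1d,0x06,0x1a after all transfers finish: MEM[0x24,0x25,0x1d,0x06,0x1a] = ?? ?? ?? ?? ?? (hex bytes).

MEM[0x24,0x25,0x1d,0x06,0x1a] = 60 31 06 bb 63

#0 dst[0x1f+7] := {0x9b,0xea,0xce,0x63,0xbb,0x60,0x31}
#1 dst[0x03+6] := {0xea,0xce,0x63,0xbb,0x60,0x31}
#2 dst[0x16+8] := {0x30,0xea,0xce,0x63,0xbb,0x60,0x31,0x06}
#3 dst[0x11+3] := {0xbb,0x60,0x31}
#4 dst[0x17+5] := {0x9b,0xea,0xce,0x63,0xbb}
query mem[0x24]=0x60, mem[0x25]=0x31, mem[0x1d]=0x06, mem[0x06]=0xbb, mem[0x1a]=0x63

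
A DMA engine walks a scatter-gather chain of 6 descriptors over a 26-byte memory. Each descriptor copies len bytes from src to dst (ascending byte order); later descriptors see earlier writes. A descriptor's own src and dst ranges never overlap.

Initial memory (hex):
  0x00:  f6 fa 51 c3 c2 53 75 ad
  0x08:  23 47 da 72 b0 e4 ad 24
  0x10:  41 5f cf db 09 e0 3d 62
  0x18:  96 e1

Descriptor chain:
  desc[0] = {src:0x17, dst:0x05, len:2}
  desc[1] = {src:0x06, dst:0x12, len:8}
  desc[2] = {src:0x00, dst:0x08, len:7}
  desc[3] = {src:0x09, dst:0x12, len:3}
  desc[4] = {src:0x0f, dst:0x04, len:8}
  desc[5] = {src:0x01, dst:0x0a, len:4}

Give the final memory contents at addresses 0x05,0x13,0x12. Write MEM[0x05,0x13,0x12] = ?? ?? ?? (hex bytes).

#0 dst[0x05+2] := {0x62,0x96}
#1 dst[0x12+8] := {0x96,0xad,0x23,0x47,0xda,0x72,0xb0,0xe4}
#2 dst[0x08+7] := {0xf6,0xfa,0x51,0xc3,0xc2,0x62,0x96}
#3 dst[0x12+3] := {0xfa,0x51,0xc3}
#4 dst[0x04+8] := {0x24,0x41,0x5f,0xfa,0x51,0xc3,0x47,0xda}
#5 dst[0x0a+4] := {0xfa,0x51,0xc3,0x24}
query mem[0x05]=0x41, mem[0x13]=0x51, mem[0x12]=0xfa

MEM[0x05,0x13,0x12] = 41 51 fa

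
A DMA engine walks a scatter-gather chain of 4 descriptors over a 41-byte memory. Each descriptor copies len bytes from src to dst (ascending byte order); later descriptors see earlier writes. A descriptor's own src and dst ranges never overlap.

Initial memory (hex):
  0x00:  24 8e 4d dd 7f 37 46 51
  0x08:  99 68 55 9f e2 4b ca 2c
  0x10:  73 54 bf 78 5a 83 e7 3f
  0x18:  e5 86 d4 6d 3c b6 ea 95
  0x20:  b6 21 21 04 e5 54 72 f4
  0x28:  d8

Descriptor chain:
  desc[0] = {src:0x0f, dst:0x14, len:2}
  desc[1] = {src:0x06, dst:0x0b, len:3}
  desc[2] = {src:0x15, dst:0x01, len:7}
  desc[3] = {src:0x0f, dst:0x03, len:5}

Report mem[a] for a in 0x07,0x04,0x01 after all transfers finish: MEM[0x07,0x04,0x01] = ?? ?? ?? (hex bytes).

[0] 0x0f->0x14 len=2 : 2c 73
[1] 0x06->0x0b len=3 : 46 51 99
[2] 0x15->0x01 len=7 : 73 e7 3f e5 86 d4 6d
[3] 0x0f->0x03 len=5 : 2c 73 54 bf 78
query mem[0x07]=0x78, mem[0x04]=0x73, mem[0x01]=0x73

MEM[0x07,0x04,0x01] = 78 73 73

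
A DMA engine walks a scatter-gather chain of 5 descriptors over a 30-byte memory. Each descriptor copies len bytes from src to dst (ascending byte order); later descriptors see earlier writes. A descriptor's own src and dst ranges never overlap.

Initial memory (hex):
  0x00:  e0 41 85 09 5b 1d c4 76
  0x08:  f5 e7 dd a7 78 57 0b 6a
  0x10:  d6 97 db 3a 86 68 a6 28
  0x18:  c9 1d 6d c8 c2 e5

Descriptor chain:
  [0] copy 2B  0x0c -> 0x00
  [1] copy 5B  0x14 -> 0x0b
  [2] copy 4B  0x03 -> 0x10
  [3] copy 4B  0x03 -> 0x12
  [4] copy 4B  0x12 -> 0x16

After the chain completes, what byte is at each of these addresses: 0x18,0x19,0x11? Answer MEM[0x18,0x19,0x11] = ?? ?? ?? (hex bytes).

#0 dst[0x00+2] := {0x78,0x57}
#1 dst[0x0b+5] := {0x86,0x68,0xa6,0x28,0xc9}
#2 dst[0x10+4] := {0x09,0x5b,0x1d,0xc4}
#3 dst[0x12+4] := {0x09,0x5b,0x1d,0xc4}
#4 dst[0x16+4] := {0x09,0x5b,0x1d,0xc4}
query mem[0x18]=0x1d, mem[0x19]=0xc4, mem[0x11]=0x5b

MEM[0x18,0x19,0x11] = 1d c4 5b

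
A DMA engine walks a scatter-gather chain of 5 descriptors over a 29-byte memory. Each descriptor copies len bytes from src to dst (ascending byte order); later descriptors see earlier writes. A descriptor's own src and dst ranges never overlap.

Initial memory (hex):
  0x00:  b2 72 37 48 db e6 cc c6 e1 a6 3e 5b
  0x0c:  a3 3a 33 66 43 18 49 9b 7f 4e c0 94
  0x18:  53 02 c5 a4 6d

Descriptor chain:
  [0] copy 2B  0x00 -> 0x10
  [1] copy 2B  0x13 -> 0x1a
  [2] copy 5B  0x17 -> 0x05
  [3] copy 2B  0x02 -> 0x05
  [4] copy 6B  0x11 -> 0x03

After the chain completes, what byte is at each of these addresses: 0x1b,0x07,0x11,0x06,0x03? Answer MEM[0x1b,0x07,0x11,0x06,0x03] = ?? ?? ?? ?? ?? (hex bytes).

#0 dst[0x10+2] := {0xb2,0x72}
#1 dst[0x1a+2] := {0x9b,0x7f}
#2 dst[0x05+5] := {0x94,0x53,0x02,0x9b,0x7f}
#3 dst[0x05+2] := {0x37,0x48}
#4 dst[0x03+6] := {0x72,0x49,0x9b,0x7f,0x4e,0xc0}
query mem[0x1b]=0x7f, mem[0x07]=0x4e, mem[0x11]=0x72, mem[0x06]=0x7f, mem[0x03]=0x72

MEM[0x1b,0x07,0x11,0x06,0x03] = 7f 4e 72 7f 72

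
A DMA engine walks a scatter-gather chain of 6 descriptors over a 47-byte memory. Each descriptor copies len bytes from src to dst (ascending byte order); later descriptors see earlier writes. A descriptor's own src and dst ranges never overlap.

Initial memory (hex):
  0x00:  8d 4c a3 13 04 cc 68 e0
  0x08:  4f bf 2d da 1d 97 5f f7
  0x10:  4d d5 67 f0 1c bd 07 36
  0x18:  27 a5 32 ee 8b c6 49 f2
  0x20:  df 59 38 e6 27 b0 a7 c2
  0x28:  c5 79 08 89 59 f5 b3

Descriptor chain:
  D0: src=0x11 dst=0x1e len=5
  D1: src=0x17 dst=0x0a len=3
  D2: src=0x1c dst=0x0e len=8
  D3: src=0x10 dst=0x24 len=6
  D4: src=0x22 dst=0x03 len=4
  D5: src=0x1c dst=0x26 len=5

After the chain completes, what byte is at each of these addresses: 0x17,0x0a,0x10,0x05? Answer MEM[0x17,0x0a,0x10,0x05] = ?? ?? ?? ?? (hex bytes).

MEM[0x17,0x0a,0x10,0x05] = 36 36 d5 d5

[0] 0x11->0x1e len=5 : d5 67 f0 1c bd
[1] 0x17->0x0a len=3 : 36 27 a5
[2] 0x1c->0x0e len=8 : 8b c6 d5 67 f0 1c bd e6
[3] 0x10->0x24 len=6 : d5 67 f0 1c bd e6
[4] 0x22->0x03 len=4 : bd e6 d5 67
[5] 0x1c->0x26 len=5 : 8b c6 d5 67 f0
query mem[0x17]=0x36, mem[0x0a]=0x36, mem[0x10]=0xd5, mem[0x05]=0xd5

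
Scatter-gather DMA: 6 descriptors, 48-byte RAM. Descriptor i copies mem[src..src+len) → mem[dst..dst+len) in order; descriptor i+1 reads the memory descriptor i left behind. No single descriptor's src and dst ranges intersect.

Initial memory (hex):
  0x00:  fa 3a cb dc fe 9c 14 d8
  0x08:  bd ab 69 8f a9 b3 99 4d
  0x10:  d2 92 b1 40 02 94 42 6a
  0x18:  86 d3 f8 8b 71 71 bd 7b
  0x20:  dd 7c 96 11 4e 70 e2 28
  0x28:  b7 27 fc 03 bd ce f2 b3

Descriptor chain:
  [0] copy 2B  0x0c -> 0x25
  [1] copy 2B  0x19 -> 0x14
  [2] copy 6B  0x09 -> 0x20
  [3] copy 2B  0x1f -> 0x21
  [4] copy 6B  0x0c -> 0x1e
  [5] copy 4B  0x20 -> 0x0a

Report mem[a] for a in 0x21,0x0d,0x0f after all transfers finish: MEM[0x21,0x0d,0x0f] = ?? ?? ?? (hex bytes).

MEM[0x21,0x0d,0x0f] = 4d 92 4d

[0] 0x0c->0x25 len=2 : a9 b3
[1] 0x19->0x14 len=2 : d3 f8
[2] 0x09->0x20 len=6 : ab 69 8f a9 b3 99
[3] 0x1f->0x21 len=2 : 7b ab
[4] 0x0c->0x1e len=6 : a9 b3 99 4d d2 92
[5] 0x20->0x0a len=4 : 99 4d d2 92
query mem[0x21]=0x4d, mem[0x0d]=0x92, mem[0x0f]=0x4d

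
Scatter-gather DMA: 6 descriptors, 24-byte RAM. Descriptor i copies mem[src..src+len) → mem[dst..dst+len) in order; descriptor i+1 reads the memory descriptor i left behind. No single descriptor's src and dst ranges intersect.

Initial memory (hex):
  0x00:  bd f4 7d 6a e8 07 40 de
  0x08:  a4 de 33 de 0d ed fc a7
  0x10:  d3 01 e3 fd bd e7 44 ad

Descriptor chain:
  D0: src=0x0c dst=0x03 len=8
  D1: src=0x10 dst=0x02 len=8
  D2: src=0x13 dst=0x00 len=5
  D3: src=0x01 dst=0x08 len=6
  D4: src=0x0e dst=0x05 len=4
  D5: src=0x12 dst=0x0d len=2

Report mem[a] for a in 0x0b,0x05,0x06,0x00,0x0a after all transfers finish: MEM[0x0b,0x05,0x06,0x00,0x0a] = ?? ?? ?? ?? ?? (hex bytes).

#0 dst[0x03+8] := {0x0d,0xed,0xfc,0xa7,0xd3,0x01,0xe3,0xfd}
#1 dst[0x02+8] := {0xd3,0x01,0xe3,0xfd,0xbd,0xe7,0x44,0xad}
#2 dst[0x00+5] := {0xfd,0xbd,0xe7,0x44,0xad}
#3 dst[0x08+6] := {0xbd,0xe7,0x44,0xad,0xfd,0xbd}
#4 dst[0x05+4] := {0xfc,0xa7,0xd3,0x01}
#5 dst[0x0d+2] := {0xe3,0xfd}
query mem[0x0b]=0xad, mem[0x05]=0xfc, mem[0x06]=0xa7, mem[0x00]=0xfd, mem[0x0a]=0x44

MEM[0x0b,0x05,0x06,0x00,0x0a] = ad fc a7 fd 44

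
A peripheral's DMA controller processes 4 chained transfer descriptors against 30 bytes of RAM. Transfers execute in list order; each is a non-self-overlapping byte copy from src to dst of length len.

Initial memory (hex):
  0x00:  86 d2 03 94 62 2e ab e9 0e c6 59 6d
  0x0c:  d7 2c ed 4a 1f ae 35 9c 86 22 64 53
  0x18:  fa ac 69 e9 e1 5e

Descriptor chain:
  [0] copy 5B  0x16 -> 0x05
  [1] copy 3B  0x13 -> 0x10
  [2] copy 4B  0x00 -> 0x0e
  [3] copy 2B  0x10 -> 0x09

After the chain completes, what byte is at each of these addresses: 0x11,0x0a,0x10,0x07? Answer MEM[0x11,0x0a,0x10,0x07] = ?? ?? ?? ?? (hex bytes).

#0 dst[0x05+5] := {0x64,0x53,0xfa,0xac,0x69}
#1 dst[0x10+3] := {0x9c,0x86,0x22}
#2 dst[0x0e+4] := {0x86,0xd2,0x03,0x94}
#3 dst[0x09+2] := {0x03,0x94}
query mem[0x11]=0x94, mem[0x0a]=0x94, mem[0x10]=0x03, mem[0x07]=0xfa

MEM[0x11,0x0a,0x10,0x07] = 94 94 03 fa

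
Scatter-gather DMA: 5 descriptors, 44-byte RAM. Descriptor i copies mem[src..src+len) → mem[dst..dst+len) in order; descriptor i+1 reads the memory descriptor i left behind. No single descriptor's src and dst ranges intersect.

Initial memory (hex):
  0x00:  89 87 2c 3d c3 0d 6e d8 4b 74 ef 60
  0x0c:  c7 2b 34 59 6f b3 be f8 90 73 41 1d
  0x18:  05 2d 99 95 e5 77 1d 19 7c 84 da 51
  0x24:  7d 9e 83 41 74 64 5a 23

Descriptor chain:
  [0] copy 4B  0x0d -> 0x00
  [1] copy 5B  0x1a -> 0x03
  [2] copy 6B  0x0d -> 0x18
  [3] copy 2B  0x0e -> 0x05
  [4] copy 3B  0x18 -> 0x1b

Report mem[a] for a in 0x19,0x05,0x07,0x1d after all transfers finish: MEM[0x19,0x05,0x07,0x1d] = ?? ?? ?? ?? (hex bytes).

MEM[0x19,0x05,0x07,0x1d] = 34 34 1d 59

[0] 0x0d->0x00 len=4 : 2b 34 59 6f
[1] 0x1a->0x03 len=5 : 99 95 e5 77 1d
[2] 0x0d->0x18 len=6 : 2b 34 59 6f b3 be
[3] 0x0e->0x05 len=2 : 34 59
[4] 0x18->0x1b len=3 : 2b 34 59
query mem[0x19]=0x34, mem[0x05]=0x34, mem[0x07]=0x1d, mem[0x1d]=0x59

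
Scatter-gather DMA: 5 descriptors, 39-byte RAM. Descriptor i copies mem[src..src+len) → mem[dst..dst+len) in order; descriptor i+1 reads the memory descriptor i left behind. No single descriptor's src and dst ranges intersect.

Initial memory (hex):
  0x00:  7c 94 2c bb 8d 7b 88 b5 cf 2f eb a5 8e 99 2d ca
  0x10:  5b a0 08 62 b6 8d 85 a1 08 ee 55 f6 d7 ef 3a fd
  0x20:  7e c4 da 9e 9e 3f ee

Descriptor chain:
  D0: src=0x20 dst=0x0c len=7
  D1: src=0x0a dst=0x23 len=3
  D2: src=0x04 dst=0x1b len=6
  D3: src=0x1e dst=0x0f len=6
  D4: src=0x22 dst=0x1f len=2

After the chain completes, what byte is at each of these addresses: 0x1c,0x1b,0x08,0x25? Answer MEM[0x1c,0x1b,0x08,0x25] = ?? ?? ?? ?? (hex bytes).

D0: mem[0x0c..0x12] <- [7e c4 da 9e 9e 3f ee]
D1: mem[0x23..0x25] <- [eb a5 7e]
D2: mem[0x1b..0x20] <- [8d 7b 88 b5 cf 2f]
D3: mem[0x0f..0x14] <- [b5 cf 2f c4 da eb]
D4: mem[0x1f..0x20] <- [da eb]
query mem[0x1c]=0x7b, mem[0x1b]=0x8d, mem[0x08]=0xcf, mem[0x25]=0x7e

MEM[0x1c,0x1b,0x08,0x25] = 7b 8d cf 7e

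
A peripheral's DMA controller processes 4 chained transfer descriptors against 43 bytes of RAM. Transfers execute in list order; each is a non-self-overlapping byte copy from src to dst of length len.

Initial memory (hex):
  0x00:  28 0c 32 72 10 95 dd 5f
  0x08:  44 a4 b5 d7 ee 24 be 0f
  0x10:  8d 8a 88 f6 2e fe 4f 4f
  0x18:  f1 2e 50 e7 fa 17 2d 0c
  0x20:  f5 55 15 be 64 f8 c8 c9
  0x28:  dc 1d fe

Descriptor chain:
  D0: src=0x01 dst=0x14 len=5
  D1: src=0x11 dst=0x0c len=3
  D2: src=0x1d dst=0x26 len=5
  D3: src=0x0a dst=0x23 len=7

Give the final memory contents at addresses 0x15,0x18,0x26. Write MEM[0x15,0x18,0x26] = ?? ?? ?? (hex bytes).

  after D0: wrote 5B at 0x14 = 0c32721095
  after D1: wrote 3B at 0x0c = 8a88f6
  after D2: wrote 5B at 0x26 = 172d0cf555
  after D3: wrote 7B at 0x23 = b5d78a88f60f8d
query mem[0x15]=0x32, mem[0x18]=0x95, mem[0x26]=0x88

MEM[0x15,0x18,0x26] = 32 95 88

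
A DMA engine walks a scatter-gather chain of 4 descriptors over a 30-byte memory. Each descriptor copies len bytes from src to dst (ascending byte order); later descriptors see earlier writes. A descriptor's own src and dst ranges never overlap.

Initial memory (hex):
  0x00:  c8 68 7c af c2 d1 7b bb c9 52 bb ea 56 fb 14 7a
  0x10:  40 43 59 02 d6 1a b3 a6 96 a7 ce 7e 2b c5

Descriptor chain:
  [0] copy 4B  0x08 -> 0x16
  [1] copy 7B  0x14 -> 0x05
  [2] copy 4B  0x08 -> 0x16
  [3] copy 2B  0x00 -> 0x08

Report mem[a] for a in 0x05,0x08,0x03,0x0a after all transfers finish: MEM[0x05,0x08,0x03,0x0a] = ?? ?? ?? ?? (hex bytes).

  after D0: wrote 4B at 0x16 = c952bbea
  after D1: wrote 7B at 0x05 = d61ac952bbeace
  after D2: wrote 4B at 0x16 = 52bbeace
  after D3: wrote 2B at 0x08 = c868
query mem[0x05]=0xd6, mem[0x08]=0xc8, mem[0x03]=0xaf, mem[0x0a]=0xea

MEM[0x05,0x08,0x03,0x0a] = d6 c8 af ea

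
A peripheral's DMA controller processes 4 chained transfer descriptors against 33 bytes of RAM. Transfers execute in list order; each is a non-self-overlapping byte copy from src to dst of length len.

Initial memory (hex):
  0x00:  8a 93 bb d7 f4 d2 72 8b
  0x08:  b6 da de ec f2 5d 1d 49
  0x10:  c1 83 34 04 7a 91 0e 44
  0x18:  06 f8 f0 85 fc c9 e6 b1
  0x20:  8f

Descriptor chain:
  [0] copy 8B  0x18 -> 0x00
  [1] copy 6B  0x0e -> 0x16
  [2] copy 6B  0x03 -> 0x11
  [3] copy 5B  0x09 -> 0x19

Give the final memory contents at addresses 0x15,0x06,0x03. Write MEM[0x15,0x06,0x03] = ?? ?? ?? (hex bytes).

MEM[0x15,0x06,0x03] = b1 e6 85

#0 dst[0x00+8] := {0x06,0xf8,0xf0,0x85,0xfc,0xc9,0xe6,0xb1}
#1 dst[0x16+6] := {0x1d,0x49,0xc1,0x83,0x34,0x04}
#2 dst[0x11+6] := {0x85,0xfc,0xc9,0xe6,0xb1,0xb6}
#3 dst[0x19+5] := {0xda,0xde,0xec,0xf2,0x5d}
query mem[0x15]=0xb1, mem[0x06]=0xe6, mem[0x03]=0x85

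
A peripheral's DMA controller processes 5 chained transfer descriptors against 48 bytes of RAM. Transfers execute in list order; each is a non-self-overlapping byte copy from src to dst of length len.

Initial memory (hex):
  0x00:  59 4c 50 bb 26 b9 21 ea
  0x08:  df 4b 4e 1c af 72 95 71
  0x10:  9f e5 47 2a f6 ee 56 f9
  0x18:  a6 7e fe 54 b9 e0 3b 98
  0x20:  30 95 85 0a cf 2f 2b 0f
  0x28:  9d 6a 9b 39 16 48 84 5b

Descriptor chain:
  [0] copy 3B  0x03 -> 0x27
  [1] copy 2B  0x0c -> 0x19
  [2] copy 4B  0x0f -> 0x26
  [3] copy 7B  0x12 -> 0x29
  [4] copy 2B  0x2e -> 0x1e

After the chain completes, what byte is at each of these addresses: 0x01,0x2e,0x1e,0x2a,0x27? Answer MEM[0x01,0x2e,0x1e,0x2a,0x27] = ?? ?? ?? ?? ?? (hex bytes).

[0] 0x03->0x27 len=3 : bb 26 b9
[1] 0x0c->0x19 len=2 : af 72
[2] 0x0f->0x26 len=4 : 71 9f e5 47
[3] 0x12->0x29 len=7 : 47 2a f6 ee 56 f9 a6
[4] 0x2e->0x1e len=2 : f9 a6
query mem[0x01]=0x4c, mem[0x2e]=0xf9, mem[0x1e]=0xf9, mem[0x2a]=0x2a, mem[0x27]=0x9f

MEM[0x01,0x2e,0x1e,0x2a,0x27] = 4c f9 f9 2a 9f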